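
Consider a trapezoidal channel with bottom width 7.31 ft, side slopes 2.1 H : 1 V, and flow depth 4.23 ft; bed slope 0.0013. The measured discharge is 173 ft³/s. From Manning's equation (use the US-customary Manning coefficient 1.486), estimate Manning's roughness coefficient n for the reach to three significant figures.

0.0395

A = (b + z·y)·y = (7.31 + 2.1×4.23)×4.23 = 68.50 ft²
P = b + 2y√(1+z²) = 7.31 + 2×4.23×√(1+2.1²) = 26.99 ft
R = A/P = 68.50/26.99 = 2.538 ft
n = (1.486/Q)·A·R^(2/3)·S^(1/2) = (1.486/173) × 68.50 × 1.861 × 0.03606 = 0.03947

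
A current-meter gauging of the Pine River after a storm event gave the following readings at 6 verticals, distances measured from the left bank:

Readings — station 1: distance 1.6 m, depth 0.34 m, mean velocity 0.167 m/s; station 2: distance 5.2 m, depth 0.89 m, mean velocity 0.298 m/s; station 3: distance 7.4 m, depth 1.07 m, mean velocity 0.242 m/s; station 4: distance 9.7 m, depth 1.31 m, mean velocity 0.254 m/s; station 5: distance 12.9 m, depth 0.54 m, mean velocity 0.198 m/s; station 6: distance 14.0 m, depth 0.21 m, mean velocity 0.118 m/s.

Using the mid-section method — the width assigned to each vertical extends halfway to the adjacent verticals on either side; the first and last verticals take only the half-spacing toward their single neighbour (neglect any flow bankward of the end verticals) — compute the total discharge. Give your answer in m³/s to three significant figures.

w_1 = (5.2 − 1.6)/2 = 1.8 m; q_1 = 0.167 × 0.34 × 1.8 = 0.1022 m³/s
w_2 = (7.4 − 1.6)/2 = 2.9 m; q_2 = 0.298 × 0.89 × 2.9 = 0.7691 m³/s
w_3 = (9.7 − 5.2)/2 = 2.25 m; q_3 = 0.242 × 1.07 × 2.25 = 0.5826 m³/s
w_4 = (12.9 − 7.4)/2 = 2.75 m; q_4 = 0.254 × 1.31 × 2.75 = 0.9150 m³/s
w_5 = (14.0 − 9.7)/2 = 2.15 m; q_5 = 0.198 × 0.54 × 2.15 = 0.2299 m³/s
w_6 = (14.0 − 12.9)/2 = 0.55 m; q_6 = 0.118 × 0.21 × 0.55 = 0.01363 m³/s
Q = Σ qᵢ = 2.612 m³/s

2.61 m³/s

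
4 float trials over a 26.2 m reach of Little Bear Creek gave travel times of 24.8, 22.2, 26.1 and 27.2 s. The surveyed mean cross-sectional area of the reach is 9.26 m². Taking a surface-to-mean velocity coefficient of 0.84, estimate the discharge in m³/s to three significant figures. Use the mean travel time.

8.13 m³/s

t̄ = (24.8 + 22.2 + 26.1 + 27.2) / 4 = 25.075 s
v_surface = L / t̄ = 26.2 / 25.075 = 1.045 m/s
v_mean = 0.84 × 1.045 = 0.8777 m/s
Q = A × v_mean = 9.26 × 0.8777 = 8.127 m³/s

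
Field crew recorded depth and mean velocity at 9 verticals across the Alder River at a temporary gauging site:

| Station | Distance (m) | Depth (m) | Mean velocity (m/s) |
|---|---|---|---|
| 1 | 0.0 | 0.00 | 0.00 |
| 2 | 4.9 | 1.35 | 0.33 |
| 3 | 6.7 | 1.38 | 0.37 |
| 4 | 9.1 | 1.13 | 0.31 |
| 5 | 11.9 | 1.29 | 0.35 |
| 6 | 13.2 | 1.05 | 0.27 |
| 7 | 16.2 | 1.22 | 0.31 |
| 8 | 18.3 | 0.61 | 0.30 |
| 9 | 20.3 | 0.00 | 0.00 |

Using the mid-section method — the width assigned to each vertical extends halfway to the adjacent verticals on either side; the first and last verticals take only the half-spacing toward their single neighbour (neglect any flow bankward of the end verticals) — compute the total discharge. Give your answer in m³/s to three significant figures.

w_2 = (6.7 − 0.0)/2 = 3.35 m; q_2 = 0.33 × 1.35 × 3.35 = 1.492 m³/s
w_3 = (9.1 − 4.9)/2 = 2.1 m; q_3 = 0.37 × 1.38 × 2.1 = 1.072 m³/s
w_4 = (11.9 − 6.7)/2 = 2.6 m; q_4 = 0.31 × 1.13 × 2.6 = 0.9108 m³/s
w_5 = (13.2 − 9.1)/2 = 2.05 m; q_5 = 0.35 × 1.29 × 2.05 = 0.9256 m³/s
w_6 = (16.2 − 11.9)/2 = 2.15 m; q_6 = 0.27 × 1.05 × 2.15 = 0.6095 m³/s
w_7 = (18.3 − 13.2)/2 = 2.55 m; q_7 = 0.31 × 1.22 × 2.55 = 0.9644 m³/s
w_8 = (20.3 − 16.2)/2 = 2.05 m; q_8 = 0.30 × 0.61 × 2.05 = 0.3752 m³/s
Stations 1, 9 contribute zero (depth or velocity is 0).
Q = Σ qᵢ = 6.350 m³/s

6.35 m³/s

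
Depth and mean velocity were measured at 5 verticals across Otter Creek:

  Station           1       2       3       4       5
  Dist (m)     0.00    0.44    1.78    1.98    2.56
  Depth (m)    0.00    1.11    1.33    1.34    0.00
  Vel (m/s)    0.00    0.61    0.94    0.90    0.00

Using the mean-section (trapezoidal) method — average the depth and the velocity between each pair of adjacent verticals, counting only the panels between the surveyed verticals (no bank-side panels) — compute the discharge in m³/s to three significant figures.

1.76 m³/s

Panel 1-2: Δb = 0.44 m, d̄ = (0.00+1.11)/2 = 0.555, v̄ = (0.00+0.61)/2 = 0.305 → q = 0.44×0.555×0.305 = 0.07448 m³/s
Panel 2-3: Δb = 1.34 m, d̄ = (1.11+1.33)/2 = 1.22, v̄ = (0.61+0.94)/2 = 0.775 → q = 1.34×1.22×0.775 = 1.267 m³/s
Panel 3-4: Δb = 0.2 m, d̄ = (1.33+1.34)/2 = 1.335, v̄ = (0.94+0.90)/2 = 0.92 → q = 0.2×1.335×0.92 = 0.2456 m³/s
Panel 4-5: Δb = 0.58 m, d̄ = (1.34+0.00)/2 = 0.67, v̄ = (0.90+0.00)/2 = 0.45 → q = 0.58×0.67×0.45 = 0.1749 m³/s
Q = Σ q = 1.762 m³/s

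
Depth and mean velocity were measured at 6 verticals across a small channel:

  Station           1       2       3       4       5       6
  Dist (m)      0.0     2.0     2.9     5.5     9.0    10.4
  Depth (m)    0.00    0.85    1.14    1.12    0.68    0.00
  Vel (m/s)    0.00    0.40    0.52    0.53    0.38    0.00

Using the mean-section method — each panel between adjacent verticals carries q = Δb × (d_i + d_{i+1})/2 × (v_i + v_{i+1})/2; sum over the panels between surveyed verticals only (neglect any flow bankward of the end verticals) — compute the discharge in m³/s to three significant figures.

Panel 1-2: Δb = 2 m, d̄ = (0.00+0.85)/2 = 0.425, v̄ = (0.00+0.40)/2 = 0.2 → q = 2×0.425×0.2 = 0.1700 m³/s
Panel 2-3: Δb = 0.9 m, d̄ = (0.85+1.14)/2 = 0.995, v̄ = (0.40+0.52)/2 = 0.46 → q = 0.9×0.995×0.46 = 0.4119 m³/s
Panel 3-4: Δb = 2.6 m, d̄ = (1.14+1.12)/2 = 1.13, v̄ = (0.52+0.53)/2 = 0.525 → q = 2.6×1.13×0.525 = 1.542 m³/s
Panel 4-5: Δb = 3.5 m, d̄ = (1.12+0.68)/2 = 0.9, v̄ = (0.53+0.38)/2 = 0.455 → q = 3.5×0.9×0.455 = 1.433 m³/s
Panel 5-6: Δb = 1.4 m, d̄ = (0.68+0.00)/2 = 0.34, v̄ = (0.38+0.00)/2 = 0.19 → q = 1.4×0.34×0.19 = 0.09044 m³/s
Q = Σ q = 3.648 m³/s

3.65 m³/s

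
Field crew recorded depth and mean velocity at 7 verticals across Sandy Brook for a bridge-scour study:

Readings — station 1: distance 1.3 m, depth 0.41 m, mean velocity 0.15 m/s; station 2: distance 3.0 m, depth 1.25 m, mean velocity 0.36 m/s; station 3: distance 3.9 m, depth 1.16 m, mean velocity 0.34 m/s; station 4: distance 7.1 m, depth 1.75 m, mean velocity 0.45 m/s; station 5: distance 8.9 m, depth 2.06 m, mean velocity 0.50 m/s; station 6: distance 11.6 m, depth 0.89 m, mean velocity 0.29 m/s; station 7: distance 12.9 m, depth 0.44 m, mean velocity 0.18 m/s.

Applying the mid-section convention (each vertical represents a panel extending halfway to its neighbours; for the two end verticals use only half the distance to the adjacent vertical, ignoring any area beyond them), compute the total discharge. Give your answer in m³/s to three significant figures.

6.30 m³/s

w_1 = (3.0 − 1.3)/2 = 0.85 m; q_1 = 0.15 × 0.41 × 0.85 = 0.05228 m³/s
w_2 = (3.9 − 1.3)/2 = 1.3 m; q_2 = 0.36 × 1.25 × 1.3 = 0.5850 m³/s
w_3 = (7.1 − 3.0)/2 = 2.05 m; q_3 = 0.34 × 1.16 × 2.05 = 0.8085 m³/s
w_4 = (8.9 − 3.9)/2 = 2.5 m; q_4 = 0.45 × 1.75 × 2.5 = 1.969 m³/s
w_5 = (11.6 − 7.1)/2 = 2.25 m; q_5 = 0.50 × 2.06 × 2.25 = 2.318 m³/s
w_6 = (12.9 − 8.9)/2 = 2 m; q_6 = 0.29 × 0.89 × 2 = 0.5162 m³/s
w_7 = (12.9 − 11.6)/2 = 0.65 m; q_7 = 0.18 × 0.44 × 0.65 = 0.05148 m³/s
Q = Σ qᵢ = 6.300 m³/s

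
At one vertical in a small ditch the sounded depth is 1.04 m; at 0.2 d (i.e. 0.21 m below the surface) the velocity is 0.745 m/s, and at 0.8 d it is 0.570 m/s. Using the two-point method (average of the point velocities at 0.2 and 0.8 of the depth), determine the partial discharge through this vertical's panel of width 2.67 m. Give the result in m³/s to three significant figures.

1.83 m³/s

v̄ = (0.745 + 0.570) / 2 = 0.6575 m/s
q = v̄ × d × w = 0.6575 × 1.04 × 2.67 = 1.826 m³/s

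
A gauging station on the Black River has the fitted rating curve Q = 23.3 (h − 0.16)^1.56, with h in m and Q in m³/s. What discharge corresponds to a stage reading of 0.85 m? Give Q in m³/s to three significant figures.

Q = 23.3 × (0.85 − 0.16)^1.56 = 23.3 × 0.69^1.56 = 13.06 m³/s

13.1 m³/s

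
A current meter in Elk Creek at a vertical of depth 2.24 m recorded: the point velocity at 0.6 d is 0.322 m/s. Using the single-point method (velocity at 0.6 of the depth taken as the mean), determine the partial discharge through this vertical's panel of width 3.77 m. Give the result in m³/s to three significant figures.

2.72 m³/s

v̄ = v₀.₆ = 0.322 m/s
q = v̄ × d × w = 0.3220 × 2.24 × 3.77 = 2.719 m³/s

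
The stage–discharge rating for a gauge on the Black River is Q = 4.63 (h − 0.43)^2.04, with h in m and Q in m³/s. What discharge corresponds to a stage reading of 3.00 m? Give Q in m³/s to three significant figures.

31.8 m³/s

Q = 4.63 × (3.00 − 0.43)^2.04 = 4.63 × 2.57^2.04 = 31.76 m³/s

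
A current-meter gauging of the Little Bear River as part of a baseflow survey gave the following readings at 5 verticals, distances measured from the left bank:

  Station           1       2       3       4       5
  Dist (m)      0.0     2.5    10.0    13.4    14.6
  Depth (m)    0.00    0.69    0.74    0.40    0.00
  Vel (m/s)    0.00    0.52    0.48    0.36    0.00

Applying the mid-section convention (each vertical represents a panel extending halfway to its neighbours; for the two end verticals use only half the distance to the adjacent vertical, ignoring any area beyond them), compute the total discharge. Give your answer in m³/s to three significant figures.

w_2 = (10.0 − 0.0)/2 = 5 m; q_2 = 0.52 × 0.69 × 5 = 1.794 m³/s
w_3 = (13.4 − 2.5)/2 = 5.45 m; q_3 = 0.48 × 0.74 × 5.45 = 1.936 m³/s
w_4 = (14.6 − 10.0)/2 = 2.3 m; q_4 = 0.36 × 0.40 × 2.3 = 0.3312 m³/s
Stations 1, 5 contribute zero (depth or velocity is 0).
Q = Σ qᵢ = 4.061 m³/s

4.06 m³/s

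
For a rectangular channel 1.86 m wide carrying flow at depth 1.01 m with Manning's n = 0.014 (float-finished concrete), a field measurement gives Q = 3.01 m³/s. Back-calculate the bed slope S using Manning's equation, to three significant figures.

0.00132

A = b·y = 1.86 × 1.01 = 1.879 m²
P = b + 2y = 1.86 + 2×1.01 = 3.880 m
R = A/P = 1.879/3.880 = 0.4842 m
S = (Q·n / (1·A·R^(2/3)))² = (3.01×0.014 / (1×1.879×0.6166))² = 0.001323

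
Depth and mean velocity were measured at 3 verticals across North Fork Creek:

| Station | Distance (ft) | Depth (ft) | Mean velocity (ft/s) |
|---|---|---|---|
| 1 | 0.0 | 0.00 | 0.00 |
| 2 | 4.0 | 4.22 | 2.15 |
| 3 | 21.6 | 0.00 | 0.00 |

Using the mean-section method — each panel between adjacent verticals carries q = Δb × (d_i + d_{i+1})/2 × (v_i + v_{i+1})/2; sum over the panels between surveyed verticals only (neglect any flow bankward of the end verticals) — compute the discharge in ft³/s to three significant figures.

49.0 ft³/s

Panel 1-2: Δb = 4 ft, d̄ = (0.00+4.22)/2 = 2.11, v̄ = (0.00+2.15)/2 = 1.075 → q = 4×2.11×1.075 = 9.073 ft³/s
Panel 2-3: Δb = 17.6 ft, d̄ = (4.22+0.00)/2 = 2.11, v̄ = (2.15+0.00)/2 = 1.075 → q = 17.6×2.11×1.075 = 39.92 ft³/s
Q = Σ q = 48.99 ft³/s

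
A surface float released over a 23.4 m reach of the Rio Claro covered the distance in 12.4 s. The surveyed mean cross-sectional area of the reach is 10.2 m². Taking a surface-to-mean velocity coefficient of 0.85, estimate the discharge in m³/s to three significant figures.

16.4 m³/s

v_surface = L / t̄ = 23.4 / 12.4 = 1.887 m/s
v_mean = 0.85 × 1.887 = 1.604 m/s
Q = A × v_mean = 10.2 × 1.604 = 16.36 m³/s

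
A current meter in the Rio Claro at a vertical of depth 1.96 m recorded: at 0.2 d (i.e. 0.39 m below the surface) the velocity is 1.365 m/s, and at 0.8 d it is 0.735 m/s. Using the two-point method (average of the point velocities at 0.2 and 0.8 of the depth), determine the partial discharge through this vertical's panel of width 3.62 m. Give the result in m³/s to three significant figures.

v̄ = (1.365 + 0.735) / 2 = 1.050 m/s
q = v̄ × d × w = 1.050 × 1.96 × 3.62 = 7.450 m³/s

7.45 m³/s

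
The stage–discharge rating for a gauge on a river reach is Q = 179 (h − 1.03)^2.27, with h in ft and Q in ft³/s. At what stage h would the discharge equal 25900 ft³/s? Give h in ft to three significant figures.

9.98 ft

h − h₀ = (Q/C)^(1/b) = (25900/179)^(1/2.27) = 8.948 ft
h = 1.03 + 8.948 = 9.978 ft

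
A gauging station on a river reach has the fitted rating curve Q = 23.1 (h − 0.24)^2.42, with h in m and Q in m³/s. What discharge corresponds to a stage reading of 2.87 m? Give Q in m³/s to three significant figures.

Q = 23.1 × (2.87 − 0.24)^2.42 = 23.1 × 2.63^2.42 = 239.8 m³/s

240 m³/s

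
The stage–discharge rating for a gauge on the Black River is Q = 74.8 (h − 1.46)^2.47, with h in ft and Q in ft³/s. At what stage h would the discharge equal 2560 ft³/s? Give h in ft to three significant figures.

h − h₀ = (Q/C)^(1/b) = (2560/74.8)^(1/2.47) = 4.180 ft
h = 1.46 + 4.180 = 5.640 ft

5.64 ft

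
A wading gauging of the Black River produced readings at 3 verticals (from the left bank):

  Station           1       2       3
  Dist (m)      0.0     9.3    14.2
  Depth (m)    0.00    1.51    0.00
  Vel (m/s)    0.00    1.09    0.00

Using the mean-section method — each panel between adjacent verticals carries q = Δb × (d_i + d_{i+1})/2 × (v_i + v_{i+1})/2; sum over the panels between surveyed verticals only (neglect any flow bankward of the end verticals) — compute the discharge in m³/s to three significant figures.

5.84 m³/s

Panel 1-2: Δb = 9.3 m, d̄ = (0.00+1.51)/2 = 0.755, v̄ = (0.00+1.09)/2 = 0.545 → q = 9.3×0.755×0.545 = 3.827 m³/s
Panel 2-3: Δb = 4.9 m, d̄ = (1.51+0.00)/2 = 0.755, v̄ = (1.09+0.00)/2 = 0.545 → q = 4.9×0.755×0.545 = 2.016 m³/s
Q = Σ q = 5.843 m³/s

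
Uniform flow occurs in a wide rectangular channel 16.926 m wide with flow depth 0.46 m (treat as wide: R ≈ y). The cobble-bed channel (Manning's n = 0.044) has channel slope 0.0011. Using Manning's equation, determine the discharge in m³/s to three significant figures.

A = b·y = 16.926 × 0.46 = 7.786 m²
Wide channel: R ≈ y = 0.46 m
Q = (1/n)·A·R^(2/3)·S^(1/2) = (1/0.044) × 7.786 × 0.4600^(2/3) × 0.0011^(1/2) = 3.497 m³/s

3.50 m³/s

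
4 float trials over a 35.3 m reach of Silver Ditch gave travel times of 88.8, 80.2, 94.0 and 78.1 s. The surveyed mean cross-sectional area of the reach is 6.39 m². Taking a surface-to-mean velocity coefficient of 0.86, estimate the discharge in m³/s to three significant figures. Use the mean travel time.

t̄ = (88.8 + 80.2 + 94.0 + 78.1) / 4 = 85.275 s
v_surface = L / t̄ = 35.3 / 85.275 = 0.4140 m/s
v_mean = 0.86 × 0.4140 = 0.3560 m/s
Q = A × v_mean = 6.39 × 0.3560 = 2.275 m³/s

2.27 m³/s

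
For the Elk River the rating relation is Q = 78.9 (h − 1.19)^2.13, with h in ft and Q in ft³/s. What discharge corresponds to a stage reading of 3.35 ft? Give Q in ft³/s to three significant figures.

Q = 78.9 × (3.35 − 1.19)^2.13 = 78.9 × 2.16^2.13 = 406.9 ft³/s

407 ft³/s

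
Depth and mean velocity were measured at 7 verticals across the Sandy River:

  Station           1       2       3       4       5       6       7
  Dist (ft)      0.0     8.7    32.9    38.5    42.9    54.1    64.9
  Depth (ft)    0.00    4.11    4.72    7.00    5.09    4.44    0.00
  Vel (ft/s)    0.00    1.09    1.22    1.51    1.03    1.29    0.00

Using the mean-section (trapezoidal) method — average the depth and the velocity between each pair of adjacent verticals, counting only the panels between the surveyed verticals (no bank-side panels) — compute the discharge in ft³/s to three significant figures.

289 ft³/s

Panel 1-2: Δb = 8.7 ft, d̄ = (0.00+4.11)/2 = 2.055, v̄ = (0.00+1.09)/2 = 0.545 → q = 8.7×2.055×0.545 = 9.744 ft³/s
Panel 2-3: Δb = 24.2 ft, d̄ = (4.11+4.72)/2 = 4.415, v̄ = (1.09+1.22)/2 = 1.155 → q = 24.2×4.415×1.155 = 123.4 ft³/s
Panel 3-4: Δb = 5.6 ft, d̄ = (4.72+7.00)/2 = 5.86, v̄ = (1.22+1.51)/2 = 1.365 → q = 5.6×5.86×1.365 = 44.79 ft³/s
Panel 4-5: Δb = 4.4 ft, d̄ = (7.00+5.09)/2 = 6.045, v̄ = (1.51+1.03)/2 = 1.27 → q = 4.4×6.045×1.27 = 33.78 ft³/s
Panel 5-6: Δb = 11.2 ft, d̄ = (5.09+4.44)/2 = 4.765, v̄ = (1.03+1.29)/2 = 1.16 → q = 11.2×4.765×1.16 = 61.91 ft³/s
Panel 6-7: Δb = 10.8 ft, d̄ = (4.44+0.00)/2 = 2.22, v̄ = (1.29+0.00)/2 = 0.645 → q = 10.8×2.22×0.645 = 15.46 ft³/s
Q = Σ q = 289.1 ft³/s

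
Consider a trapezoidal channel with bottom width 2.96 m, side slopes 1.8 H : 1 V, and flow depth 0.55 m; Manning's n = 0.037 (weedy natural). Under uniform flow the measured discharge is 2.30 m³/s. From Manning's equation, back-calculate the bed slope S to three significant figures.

A = (b + z·y)·y = (2.96 + 1.8×0.55)×0.55 = 2.173 m²
P = b + 2y√(1+z²) = 2.96 + 2×0.55×√(1+1.8²) = 5.225 m
R = A/P = 2.173/5.225 = 0.4158 m
S = (Q·n / (1·A·R^(2/3)))² = (2.30×0.037 / (1×2.173×0.5571))² = 0.004944

0.00494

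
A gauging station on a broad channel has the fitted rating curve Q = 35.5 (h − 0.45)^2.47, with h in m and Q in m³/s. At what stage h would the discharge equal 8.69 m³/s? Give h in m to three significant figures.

1.02 m

h − h₀ = (Q/C)^(1/b) = (8.69/35.5)^(1/2.47) = 0.5656 m
h = 0.45 + 0.5656 = 1.016 m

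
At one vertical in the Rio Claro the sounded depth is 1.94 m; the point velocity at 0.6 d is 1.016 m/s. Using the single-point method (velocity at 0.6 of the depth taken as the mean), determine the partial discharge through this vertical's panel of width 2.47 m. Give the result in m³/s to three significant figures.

v̄ = v₀.₆ = 1.016 m/s
q = v̄ × d × w = 1.016 × 1.94 × 2.47 = 4.868 m³/s

4.87 m³/s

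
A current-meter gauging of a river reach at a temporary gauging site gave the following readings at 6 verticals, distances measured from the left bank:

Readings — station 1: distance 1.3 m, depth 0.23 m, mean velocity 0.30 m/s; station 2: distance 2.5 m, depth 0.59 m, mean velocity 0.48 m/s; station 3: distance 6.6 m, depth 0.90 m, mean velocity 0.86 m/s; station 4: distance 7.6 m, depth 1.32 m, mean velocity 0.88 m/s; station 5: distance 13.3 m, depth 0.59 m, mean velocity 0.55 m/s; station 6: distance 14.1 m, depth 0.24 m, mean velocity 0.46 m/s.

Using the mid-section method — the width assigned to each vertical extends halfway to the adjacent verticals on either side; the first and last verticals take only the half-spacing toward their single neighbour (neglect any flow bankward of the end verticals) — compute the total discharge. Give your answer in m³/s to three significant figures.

7.76 m³/s

w_1 = (2.5 − 1.3)/2 = 0.6 m; q_1 = 0.30 × 0.23 × 0.6 = 0.04140 m³/s
w_2 = (6.6 − 1.3)/2 = 2.65 m; q_2 = 0.48 × 0.59 × 2.65 = 0.7505 m³/s
w_3 = (7.6 − 2.5)/2 = 2.55 m; q_3 = 0.86 × 0.90 × 2.55 = 1.974 m³/s
w_4 = (13.3 − 6.6)/2 = 3.35 m; q_4 = 0.88 × 1.32 × 3.35 = 3.891 m³/s
w_5 = (14.1 − 7.6)/2 = 3.25 m; q_5 = 0.55 × 0.59 × 3.25 = 1.055 m³/s
w_6 = (14.1 − 13.3)/2 = 0.4 m; q_6 = 0.46 × 0.24 × 0.4 = 0.04416 m³/s
Q = Σ qᵢ = 7.756 m³/s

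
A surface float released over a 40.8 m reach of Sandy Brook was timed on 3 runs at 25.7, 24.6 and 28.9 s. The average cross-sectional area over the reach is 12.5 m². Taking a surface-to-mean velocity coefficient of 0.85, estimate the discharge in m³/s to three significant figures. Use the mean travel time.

16.4 m³/s

t̄ = (25.7 + 24.6 + 28.9) / 3 = 26.4 s
v_surface = L / t̄ = 40.8 / 26.4 = 1.545 m/s
v_mean = 0.85 × 1.545 = 1.314 m/s
Q = A × v_mean = 12.5 × 1.314 = 16.42 m³/s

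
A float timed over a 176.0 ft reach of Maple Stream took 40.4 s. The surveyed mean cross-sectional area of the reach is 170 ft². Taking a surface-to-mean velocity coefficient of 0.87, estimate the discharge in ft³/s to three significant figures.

v_surface = L / t̄ = 176.0 / 40.4 = 4.356 ft/s
v_mean = 0.87 × 4.356 = 3.790 ft/s
Q = A × v_mean = 170 × 3.790 = 644.3 ft³/s

644 ft³/s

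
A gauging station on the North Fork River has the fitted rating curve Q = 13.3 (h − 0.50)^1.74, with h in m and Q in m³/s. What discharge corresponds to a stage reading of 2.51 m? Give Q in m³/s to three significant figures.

44.8 m³/s

Q = 13.3 × (2.51 − 0.50)^1.74 = 13.3 × 2.01^1.74 = 44.81 m³/s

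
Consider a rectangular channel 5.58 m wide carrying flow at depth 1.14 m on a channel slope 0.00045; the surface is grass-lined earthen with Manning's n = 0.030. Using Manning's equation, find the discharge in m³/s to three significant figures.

3.91 m³/s

A = b·y = 5.58 × 1.14 = 6.361 m²
P = b + 2y = 5.58 + 2×1.14 = 7.860 m
R = A/P = 6.361/7.860 = 0.8093 m
Q = (1/n)·A·R^(2/3)·S^(1/2) = (1/0.030) × 6.361 × 0.8093^(2/3) × 0.00045^(1/2) = 3.906 m³/s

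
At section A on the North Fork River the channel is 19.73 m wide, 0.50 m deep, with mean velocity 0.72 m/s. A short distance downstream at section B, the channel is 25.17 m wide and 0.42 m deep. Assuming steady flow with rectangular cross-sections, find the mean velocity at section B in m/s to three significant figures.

0.672 m/s

Q = A₁V₁ = (19.73×0.50) × 0.72 = 7.103 m³/s
A₂ = 25.17 × 0.42 = 10.57 m²
V₂ = Q/A₂ = 7.103/10.57 = 0.6719 m/s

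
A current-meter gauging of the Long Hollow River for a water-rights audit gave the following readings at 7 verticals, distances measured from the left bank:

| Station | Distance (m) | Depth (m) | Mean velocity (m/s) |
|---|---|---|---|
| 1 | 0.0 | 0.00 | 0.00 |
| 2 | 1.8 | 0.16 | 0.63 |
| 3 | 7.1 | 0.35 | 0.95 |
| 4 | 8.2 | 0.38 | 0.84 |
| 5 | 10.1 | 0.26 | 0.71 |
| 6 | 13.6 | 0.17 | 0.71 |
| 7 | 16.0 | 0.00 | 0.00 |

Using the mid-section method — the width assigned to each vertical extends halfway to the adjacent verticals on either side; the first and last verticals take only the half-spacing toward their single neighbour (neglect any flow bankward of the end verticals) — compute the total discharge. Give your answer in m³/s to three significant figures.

2.76 m³/s

w_2 = (7.1 − 0.0)/2 = 3.55 m; q_2 = 0.63 × 0.16 × 3.55 = 0.3578 m³/s
w_3 = (8.2 − 1.8)/2 = 3.2 m; q_3 = 0.95 × 0.35 × 3.2 = 1.064 m³/s
w_4 = (10.1 − 7.1)/2 = 1.5 m; q_4 = 0.84 × 0.38 × 1.5 = 0.4788 m³/s
w_5 = (13.6 − 8.2)/2 = 2.7 m; q_5 = 0.71 × 0.26 × 2.7 = 0.4984 m³/s
w_6 = (16.0 − 10.1)/2 = 2.95 m; q_6 = 0.71 × 0.17 × 2.95 = 0.3561 m³/s
Stations 1, 7 contribute zero (depth or velocity is 0).
Q = Σ qᵢ = 2.755 m³/s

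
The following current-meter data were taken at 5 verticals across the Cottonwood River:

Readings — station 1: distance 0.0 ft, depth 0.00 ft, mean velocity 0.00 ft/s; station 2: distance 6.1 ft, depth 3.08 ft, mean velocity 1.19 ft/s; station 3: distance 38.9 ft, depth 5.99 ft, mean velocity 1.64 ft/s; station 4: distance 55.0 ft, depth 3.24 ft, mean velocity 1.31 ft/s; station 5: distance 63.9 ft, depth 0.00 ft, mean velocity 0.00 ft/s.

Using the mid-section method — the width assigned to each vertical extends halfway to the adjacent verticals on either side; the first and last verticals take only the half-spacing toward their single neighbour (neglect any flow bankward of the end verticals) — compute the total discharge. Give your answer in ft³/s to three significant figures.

365 ft³/s

w_2 = (38.9 − 0.0)/2 = 19.45 ft; q_2 = 1.19 × 3.08 × 19.45 = 71.29 ft³/s
w_3 = (55.0 − 6.1)/2 = 24.45 ft; q_3 = 1.64 × 5.99 × 24.45 = 240.2 ft³/s
w_4 = (63.9 − 38.9)/2 = 12.5 ft; q_4 = 1.31 × 3.24 × 12.5 = 53.06 ft³/s
Stations 1, 5 contribute zero (depth or velocity is 0).
Q = Σ qᵢ = 364.5 ft³/s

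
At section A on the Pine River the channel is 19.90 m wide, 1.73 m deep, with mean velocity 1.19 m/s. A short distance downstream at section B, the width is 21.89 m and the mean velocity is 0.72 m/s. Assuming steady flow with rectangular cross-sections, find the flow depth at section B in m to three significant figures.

Q = A₁V₁ = (19.90×1.73) × 1.19 = 40.97 m³/s
d₂ = Q/(b₂ V₂) = 40.97/(21.89×0.72) = 2.599 m

2.60 m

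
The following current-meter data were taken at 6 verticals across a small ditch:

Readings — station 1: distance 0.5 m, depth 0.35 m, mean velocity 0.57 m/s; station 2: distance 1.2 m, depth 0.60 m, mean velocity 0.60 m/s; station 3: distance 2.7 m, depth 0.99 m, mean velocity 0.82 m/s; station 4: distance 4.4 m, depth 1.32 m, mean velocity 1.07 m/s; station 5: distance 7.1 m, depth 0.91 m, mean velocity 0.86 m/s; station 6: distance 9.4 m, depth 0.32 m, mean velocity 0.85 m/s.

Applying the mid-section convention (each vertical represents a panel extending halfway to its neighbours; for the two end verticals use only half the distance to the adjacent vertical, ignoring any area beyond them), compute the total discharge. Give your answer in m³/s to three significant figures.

w_1 = (1.2 − 0.5)/2 = 0.35 m; q_1 = 0.57 × 0.35 × 0.35 = 0.06983 m³/s
w_2 = (2.7 − 0.5)/2 = 1.1 m; q_2 = 0.60 × 0.60 × 1.1 = 0.3960 m³/s
w_3 = (4.4 − 1.2)/2 = 1.6 m; q_3 = 0.82 × 0.99 × 1.6 = 1.299 m³/s
w_4 = (7.1 − 2.7)/2 = 2.2 m; q_4 = 1.07 × 1.32 × 2.2 = 3.107 m³/s
w_5 = (9.4 − 4.4)/2 = 2.5 m; q_5 = 0.86 × 0.91 × 2.5 = 1.957 m³/s
w_6 = (9.4 − 7.1)/2 = 1.15 m; q_6 = 0.85 × 0.32 × 1.15 = 0.3128 m³/s
Q = Σ qᵢ = 7.141 m³/s

7.14 m³/s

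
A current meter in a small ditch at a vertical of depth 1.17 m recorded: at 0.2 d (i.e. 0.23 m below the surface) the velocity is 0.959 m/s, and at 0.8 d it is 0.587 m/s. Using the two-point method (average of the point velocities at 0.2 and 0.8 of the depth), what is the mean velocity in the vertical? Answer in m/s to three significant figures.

0.773 m/s

v̄ = (0.959 + 0.587) / 2 = 0.7730 m/s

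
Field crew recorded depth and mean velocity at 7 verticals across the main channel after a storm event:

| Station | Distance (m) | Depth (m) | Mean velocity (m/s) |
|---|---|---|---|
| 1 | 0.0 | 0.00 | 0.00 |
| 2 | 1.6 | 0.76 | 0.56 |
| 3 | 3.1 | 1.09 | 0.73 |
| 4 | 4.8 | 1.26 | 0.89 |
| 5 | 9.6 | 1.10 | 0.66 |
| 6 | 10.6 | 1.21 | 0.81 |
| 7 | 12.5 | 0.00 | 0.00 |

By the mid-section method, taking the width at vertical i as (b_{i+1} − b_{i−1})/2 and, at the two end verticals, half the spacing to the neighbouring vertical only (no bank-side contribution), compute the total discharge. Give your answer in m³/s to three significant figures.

w_2 = (3.1 − 0.0)/2 = 1.55 m; q_2 = 0.56 × 0.76 × 1.55 = 0.6597 m³/s
w_3 = (4.8 − 1.6)/2 = 1.6 m; q_3 = 0.73 × 1.09 × 1.6 = 1.273 m³/s
w_4 = (9.6 − 3.1)/2 = 3.25 m; q_4 = 0.89 × 1.26 × 3.25 = 3.645 m³/s
w_5 = (10.6 − 4.8)/2 = 2.9 m; q_5 = 0.66 × 1.10 × 2.9 = 2.105 m³/s
w_6 = (12.5 − 9.6)/2 = 1.45 m; q_6 = 0.81 × 1.21 × 1.45 = 1.421 m³/s
Stations 1, 7 contribute zero (depth or velocity is 0).
Q = Σ qᵢ = 9.104 m³/s

9.10 m³/s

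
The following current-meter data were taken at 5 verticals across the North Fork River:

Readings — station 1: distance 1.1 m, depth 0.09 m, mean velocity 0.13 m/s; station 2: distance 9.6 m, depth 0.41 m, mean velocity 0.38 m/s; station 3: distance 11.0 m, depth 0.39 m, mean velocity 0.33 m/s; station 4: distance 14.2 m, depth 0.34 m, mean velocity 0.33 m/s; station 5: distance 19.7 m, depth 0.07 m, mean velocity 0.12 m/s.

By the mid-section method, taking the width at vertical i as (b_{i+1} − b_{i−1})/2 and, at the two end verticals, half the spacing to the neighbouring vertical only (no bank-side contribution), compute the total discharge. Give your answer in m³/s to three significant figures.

w_1 = (9.6 − 1.1)/2 = 4.25 m; q_1 = 0.13 × 0.09 × 4.25 = 0.04973 m³/s
w_2 = (11.0 − 1.1)/2 = 4.95 m; q_2 = 0.38 × 0.41 × 4.95 = 0.7712 m³/s
w_3 = (14.2 − 9.6)/2 = 2.3 m; q_3 = 0.33 × 0.39 × 2.3 = 0.2960 m³/s
w_4 = (19.7 − 11.0)/2 = 4.35 m; q_4 = 0.33 × 0.34 × 4.35 = 0.4881 m³/s
w_5 = (19.7 − 14.2)/2 = 2.75 m; q_5 = 0.12 × 0.07 × 2.75 = 0.02310 m³/s
Q = Σ qᵢ = 1.628 m³/s

1.63 m³/s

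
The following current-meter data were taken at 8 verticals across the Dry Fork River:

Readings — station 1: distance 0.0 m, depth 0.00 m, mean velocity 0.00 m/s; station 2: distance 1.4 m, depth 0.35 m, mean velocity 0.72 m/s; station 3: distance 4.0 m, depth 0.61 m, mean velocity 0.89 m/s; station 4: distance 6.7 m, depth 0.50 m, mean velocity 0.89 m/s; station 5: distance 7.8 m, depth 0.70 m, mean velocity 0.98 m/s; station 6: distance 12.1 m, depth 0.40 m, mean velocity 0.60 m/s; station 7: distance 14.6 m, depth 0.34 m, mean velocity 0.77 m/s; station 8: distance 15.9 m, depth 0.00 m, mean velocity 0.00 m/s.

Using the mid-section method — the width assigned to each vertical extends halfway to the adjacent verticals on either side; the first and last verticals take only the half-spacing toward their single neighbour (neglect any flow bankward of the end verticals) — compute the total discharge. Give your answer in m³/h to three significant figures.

w_2 = (4.0 − 0.0)/2 = 2 m; q_2 = 0.72 × 0.35 × 2 = 0.5040 m³/s
w_3 = (6.7 − 1.4)/2 = 2.65 m; q_3 = 0.89 × 0.61 × 2.65 = 1.439 m³/s
w_4 = (7.8 − 4.0)/2 = 1.9 m; q_4 = 0.89 × 0.50 × 1.9 = 0.8455 m³/s
w_5 = (12.1 − 6.7)/2 = 2.7 m; q_5 = 0.98 × 0.70 × 2.7 = 1.852 m³/s
w_6 = (14.6 − 7.8)/2 = 3.4 m; q_6 = 0.60 × 0.40 × 3.4 = 0.8160 m³/s
w_7 = (15.9 − 12.1)/2 = 1.9 m; q_7 = 0.77 × 0.34 × 1.9 = 0.4974 m³/s
Stations 1, 8 contribute zero (depth or velocity is 0).
Q = Σ qᵢ = 5.954 m³/s
= 5.954 × 3600 = 21430 m³/h

21400 m³/h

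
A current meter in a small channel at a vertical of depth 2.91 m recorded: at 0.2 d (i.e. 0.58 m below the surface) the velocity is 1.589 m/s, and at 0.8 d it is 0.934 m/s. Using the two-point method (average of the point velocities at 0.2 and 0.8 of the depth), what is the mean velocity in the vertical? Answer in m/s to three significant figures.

v̄ = (1.589 + 0.934) / 2 = 1.262 m/s

1.26 m/s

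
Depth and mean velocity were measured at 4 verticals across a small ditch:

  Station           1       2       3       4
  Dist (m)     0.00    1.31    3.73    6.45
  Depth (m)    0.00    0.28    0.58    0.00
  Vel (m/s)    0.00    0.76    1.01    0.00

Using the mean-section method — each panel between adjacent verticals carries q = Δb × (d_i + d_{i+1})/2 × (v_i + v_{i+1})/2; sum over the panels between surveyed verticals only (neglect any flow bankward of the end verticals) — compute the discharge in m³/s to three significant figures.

1.39 m³/s

Panel 1-2: Δb = 1.31 m, d̄ = (0.00+0.28)/2 = 0.14, v̄ = (0.00+0.76)/2 = 0.38 → q = 1.31×0.14×0.38 = 0.06969 m³/s
Panel 2-3: Δb = 2.42 m, d̄ = (0.28+0.58)/2 = 0.43, v̄ = (0.76+1.01)/2 = 0.885 → q = 2.42×0.43×0.885 = 0.9209 m³/s
Panel 3-4: Δb = 2.72 m, d̄ = (0.58+0.00)/2 = 0.29, v̄ = (1.01+0.00)/2 = 0.505 → q = 2.72×0.29×0.505 = 0.3983 m³/s
Q = Σ q = 1.389 m³/s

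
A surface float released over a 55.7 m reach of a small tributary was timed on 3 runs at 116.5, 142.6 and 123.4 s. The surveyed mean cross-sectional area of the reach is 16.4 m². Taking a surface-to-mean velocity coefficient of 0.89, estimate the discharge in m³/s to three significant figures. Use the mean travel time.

t̄ = (116.5 + 142.6 + 123.4) / 3 = 127.5 s
v_surface = L / t̄ = 55.7 / 127.5 = 0.4369 m/s
v_mean = 0.89 × 0.4369 = 0.3888 m/s
Q = A × v_mean = 16.4 × 0.3888 = 6.376 m³/s

6.38 m³/s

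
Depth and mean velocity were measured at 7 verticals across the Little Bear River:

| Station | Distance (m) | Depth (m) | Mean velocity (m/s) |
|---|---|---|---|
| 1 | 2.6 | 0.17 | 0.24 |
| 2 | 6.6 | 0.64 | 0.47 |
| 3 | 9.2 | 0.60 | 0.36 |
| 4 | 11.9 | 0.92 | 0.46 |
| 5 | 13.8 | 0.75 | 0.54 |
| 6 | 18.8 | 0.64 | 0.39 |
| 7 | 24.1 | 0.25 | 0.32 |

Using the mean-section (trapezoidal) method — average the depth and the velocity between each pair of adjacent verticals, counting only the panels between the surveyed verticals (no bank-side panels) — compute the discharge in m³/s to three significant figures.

5.33 m³/s

Panel 1-2: Δb = 4 m, d̄ = (0.17+0.64)/2 = 0.405, v̄ = (0.24+0.47)/2 = 0.355 → q = 4×0.405×0.355 = 0.5751 m³/s
Panel 2-3: Δb = 2.6 m, d̄ = (0.64+0.60)/2 = 0.62, v̄ = (0.47+0.36)/2 = 0.415 → q = 2.6×0.62×0.415 = 0.6690 m³/s
Panel 3-4: Δb = 2.7 m, d̄ = (0.60+0.92)/2 = 0.76, v̄ = (0.36+0.46)/2 = 0.41 → q = 2.7×0.76×0.41 = 0.8413 m³/s
Panel 4-5: Δb = 1.9 m, d̄ = (0.92+0.75)/2 = 0.835, v̄ = (0.46+0.54)/2 = 0.5 → q = 1.9×0.835×0.5 = 0.7933 m³/s
Panel 5-6: Δb = 5 m, d̄ = (0.75+0.64)/2 = 0.695, v̄ = (0.54+0.39)/2 = 0.465 → q = 5×0.695×0.465 = 1.616 m³/s
Panel 6-7: Δb = 5.3 m, d̄ = (0.64+0.25)/2 = 0.445, v̄ = (0.39+0.32)/2 = 0.355 → q = 5.3×0.445×0.355 = 0.8373 m³/s
Q = Σ q = 5.332 m³/s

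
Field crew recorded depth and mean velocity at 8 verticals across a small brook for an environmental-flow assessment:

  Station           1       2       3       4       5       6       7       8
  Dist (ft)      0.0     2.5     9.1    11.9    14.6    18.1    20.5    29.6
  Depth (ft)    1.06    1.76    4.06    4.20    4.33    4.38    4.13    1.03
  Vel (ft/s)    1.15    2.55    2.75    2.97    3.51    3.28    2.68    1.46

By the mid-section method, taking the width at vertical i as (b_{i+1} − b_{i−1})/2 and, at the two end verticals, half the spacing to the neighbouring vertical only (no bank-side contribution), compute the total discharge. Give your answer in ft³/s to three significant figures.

w_1 = (2.5 − 0.0)/2 = 1.25 ft; q_1 = 1.15 × 1.06 × 1.25 = 1.524 ft³/s
w_2 = (9.1 − 0.0)/2 = 4.55 ft; q_2 = 2.55 × 1.76 × 4.55 = 20.42 ft³/s
w_3 = (11.9 − 2.5)/2 = 4.7 ft; q_3 = 2.75 × 4.06 × 4.7 = 52.48 ft³/s
w_4 = (14.6 − 9.1)/2 = 2.75 ft; q_4 = 2.97 × 4.20 × 2.75 = 34.30 ft³/s
w_5 = (18.1 − 11.9)/2 = 3.1 ft; q_5 = 3.51 × 4.33 × 3.1 = 47.11 ft³/s
w_6 = (20.5 − 14.6)/2 = 2.95 ft; q_6 = 3.28 × 4.38 × 2.95 = 42.38 ft³/s
w_7 = (29.6 − 18.1)/2 = 5.75 ft; q_7 = 2.68 × 4.13 × 5.75 = 63.64 ft³/s
w_8 = (29.6 − 20.5)/2 = 4.55 ft; q_8 = 1.46 × 1.03 × 4.55 = 6.842 ft³/s
Q = Σ qᵢ = 268.7 ft³/s

269 ft³/s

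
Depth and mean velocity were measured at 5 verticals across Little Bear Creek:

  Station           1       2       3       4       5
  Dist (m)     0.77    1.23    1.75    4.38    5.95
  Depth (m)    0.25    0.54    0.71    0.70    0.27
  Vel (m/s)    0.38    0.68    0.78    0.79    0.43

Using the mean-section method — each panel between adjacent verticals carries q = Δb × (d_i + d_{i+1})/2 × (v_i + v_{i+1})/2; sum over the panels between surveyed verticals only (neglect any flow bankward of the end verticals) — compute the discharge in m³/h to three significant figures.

Panel 1-2: Δb = 0.46 m, d̄ = (0.25+0.54)/2 = 0.395, v̄ = (0.38+0.68)/2 = 0.53 → q = 0.46×0.395×0.53 = 0.09630 m³/s
Panel 2-3: Δb = 0.52 m, d̄ = (0.54+0.71)/2 = 0.625, v̄ = (0.68+0.78)/2 = 0.73 → q = 0.52×0.625×0.73 = 0.2373 m³/s
Panel 3-4: Δb = 2.63 m, d̄ = (0.71+0.70)/2 = 0.705, v̄ = (0.78+0.79)/2 = 0.785 → q = 2.63×0.705×0.785 = 1.456 m³/s
Panel 4-5: Δb = 1.57 m, d̄ = (0.70+0.27)/2 = 0.485, v̄ = (0.79+0.43)/2 = 0.61 → q = 1.57×0.485×0.61 = 0.4645 m³/s
Q = Σ q = 2.254 m³/s
= 2.254 × 3600 = 8113 m³/h

8110 m³/h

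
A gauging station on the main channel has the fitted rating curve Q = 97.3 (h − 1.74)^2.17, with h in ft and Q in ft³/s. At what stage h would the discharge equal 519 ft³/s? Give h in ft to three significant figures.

3.90 ft

h − h₀ = (Q/C)^(1/b) = (519/97.3)^(1/2.17) = 2.163 ft
h = 1.74 + 2.163 = 3.903 ft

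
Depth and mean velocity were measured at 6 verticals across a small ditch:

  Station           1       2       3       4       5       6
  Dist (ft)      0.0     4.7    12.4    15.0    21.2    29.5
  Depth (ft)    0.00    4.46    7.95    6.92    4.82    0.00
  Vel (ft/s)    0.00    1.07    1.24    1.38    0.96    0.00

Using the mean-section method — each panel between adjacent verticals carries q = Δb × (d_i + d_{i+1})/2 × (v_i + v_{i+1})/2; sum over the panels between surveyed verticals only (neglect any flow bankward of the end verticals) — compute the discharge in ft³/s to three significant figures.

Panel 1-2: Δb = 4.7 ft, d̄ = (0.00+4.46)/2 = 2.23, v̄ = (0.00+1.07)/2 = 0.535 → q = 4.7×2.23×0.535 = 5.607 ft³/s
Panel 2-3: Δb = 7.7 ft, d̄ = (4.46+7.95)/2 = 6.205, v̄ = (1.07+1.24)/2 = 1.155 → q = 7.7×6.205×1.155 = 55.18 ft³/s
Panel 3-4: Δb = 2.6 ft, d̄ = (7.95+6.92)/2 = 7.435, v̄ = (1.24+1.38)/2 = 1.31 → q = 2.6×7.435×1.31 = 25.32 ft³/s
Panel 4-5: Δb = 6.2 ft, d̄ = (6.92+4.82)/2 = 5.87, v̄ = (1.38+0.96)/2 = 1.17 → q = 6.2×5.87×1.17 = 42.58 ft³/s
Panel 5-6: Δb = 8.3 ft, d̄ = (4.82+0.00)/2 = 2.41, v̄ = (0.96+0.00)/2 = 0.48 → q = 8.3×2.41×0.48 = 9.601 ft³/s
Q = Σ q = 138.3 ft³/s

138 ft³/s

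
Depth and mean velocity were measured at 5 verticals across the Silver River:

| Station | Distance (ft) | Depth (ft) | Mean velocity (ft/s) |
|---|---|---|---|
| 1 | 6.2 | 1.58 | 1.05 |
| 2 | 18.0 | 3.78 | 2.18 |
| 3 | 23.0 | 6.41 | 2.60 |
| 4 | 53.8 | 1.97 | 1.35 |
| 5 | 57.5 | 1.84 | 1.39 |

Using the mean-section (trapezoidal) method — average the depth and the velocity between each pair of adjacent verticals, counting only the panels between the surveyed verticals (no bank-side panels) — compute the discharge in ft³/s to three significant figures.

Panel 1-2: Δb = 11.8 ft, d̄ = (1.58+3.78)/2 = 2.68, v̄ = (1.05+2.18)/2 = 1.615 → q = 11.8×2.68×1.615 = 51.07 ft³/s
Panel 2-3: Δb = 5 ft, d̄ = (3.78+6.41)/2 = 5.095, v̄ = (2.18+2.60)/2 = 2.39 → q = 5×5.095×2.39 = 60.89 ft³/s
Panel 3-4: Δb = 30.8 ft, d̄ = (6.41+1.97)/2 = 4.19, v̄ = (2.60+1.35)/2 = 1.975 → q = 30.8×4.19×1.975 = 254.9 ft³/s
Panel 4-5: Δb = 3.7 ft, d̄ = (1.97+1.84)/2 = 1.905, v̄ = (1.35+1.39)/2 = 1.37 → q = 3.7×1.905×1.37 = 9.656 ft³/s
Q = Σ q = 376.5 ft³/s

376 ft³/s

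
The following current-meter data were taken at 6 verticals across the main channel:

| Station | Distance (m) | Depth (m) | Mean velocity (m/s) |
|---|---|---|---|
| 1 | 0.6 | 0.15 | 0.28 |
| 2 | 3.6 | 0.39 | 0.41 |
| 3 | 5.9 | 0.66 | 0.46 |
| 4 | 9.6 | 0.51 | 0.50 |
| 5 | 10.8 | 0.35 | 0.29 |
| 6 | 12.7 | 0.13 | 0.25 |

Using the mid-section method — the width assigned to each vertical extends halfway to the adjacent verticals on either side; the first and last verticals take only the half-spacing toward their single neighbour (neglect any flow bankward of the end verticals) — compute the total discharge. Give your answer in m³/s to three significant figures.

w_1 = (3.6 − 0.6)/2 = 1.5 m; q_1 = 0.28 × 0.15 × 1.5 = 0.06300 m³/s
w_2 = (5.9 − 0.6)/2 = 2.65 m; q_2 = 0.41 × 0.39 × 2.65 = 0.4237 m³/s
w_3 = (9.6 − 3.6)/2 = 3 m; q_3 = 0.46 × 0.66 × 3 = 0.9108 m³/s
w_4 = (10.8 − 5.9)/2 = 2.45 m; q_4 = 0.50 × 0.51 × 2.45 = 0.6248 m³/s
w_5 = (12.7 − 9.6)/2 = 1.55 m; q_5 = 0.29 × 0.35 × 1.55 = 0.1573 m³/s
w_6 = (12.7 − 10.8)/2 = 0.95 m; q_6 = 0.25 × 0.13 × 0.95 = 0.03088 m³/s
Q = Σ qᵢ = 2.210 m³/s

2.21 m³/s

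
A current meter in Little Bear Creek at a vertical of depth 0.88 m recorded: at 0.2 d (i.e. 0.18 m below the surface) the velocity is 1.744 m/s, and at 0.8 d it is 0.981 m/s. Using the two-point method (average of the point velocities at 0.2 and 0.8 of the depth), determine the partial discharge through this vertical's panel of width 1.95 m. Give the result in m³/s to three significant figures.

v̄ = (1.744 + 0.981) / 2 = 1.363 m/s
q = v̄ × d × w = 1.363 × 0.88 × 1.95 = 2.338 m³/s

2.34 m³/s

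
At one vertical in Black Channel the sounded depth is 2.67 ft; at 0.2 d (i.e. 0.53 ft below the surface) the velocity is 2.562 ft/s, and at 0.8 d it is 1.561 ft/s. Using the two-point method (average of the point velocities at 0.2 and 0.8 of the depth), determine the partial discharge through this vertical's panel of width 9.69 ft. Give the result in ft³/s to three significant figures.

v̄ = (2.562 + 1.561) / 2 = 2.062 ft/s
q = v̄ × d × w = 2.062 × 2.67 × 9.69 = 53.34 ft³/s

53.3 ft³/s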